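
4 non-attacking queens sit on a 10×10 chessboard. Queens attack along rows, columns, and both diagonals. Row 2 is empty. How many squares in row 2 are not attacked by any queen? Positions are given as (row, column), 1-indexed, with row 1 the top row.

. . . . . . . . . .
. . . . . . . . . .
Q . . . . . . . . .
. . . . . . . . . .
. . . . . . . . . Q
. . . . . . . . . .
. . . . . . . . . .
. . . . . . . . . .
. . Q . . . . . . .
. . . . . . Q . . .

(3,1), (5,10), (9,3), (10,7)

5

(3,1) attacks row 2 at column 1 and diagonals 2.
(5,10) attacks row 2 at column 10 and diagonals 7.
(9,3) attacks row 2 at column 3 and diagonals 10.
(10,7) attacks row 2 at column 7.
Attacked columns: {1, 2, 3, 7, 10}. Safe: {4, 5, 6, 8, 9}.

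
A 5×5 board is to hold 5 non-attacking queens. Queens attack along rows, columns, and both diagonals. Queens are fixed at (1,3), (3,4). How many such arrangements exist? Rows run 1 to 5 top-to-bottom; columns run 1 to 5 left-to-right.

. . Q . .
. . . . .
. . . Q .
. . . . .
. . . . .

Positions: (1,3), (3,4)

1

Branch on row 2: col 1 → 1.
Sum: 1 = 1.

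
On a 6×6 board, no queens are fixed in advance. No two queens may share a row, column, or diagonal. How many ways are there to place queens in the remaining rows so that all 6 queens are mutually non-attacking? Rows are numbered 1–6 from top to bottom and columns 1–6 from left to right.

4

Branch on row 1: col 1 → 0; col 2 → 1; col 3 → 1; col 4 → 1; col 5 → 1; col 6 → 0.
Sum: 0 + 1 + 1 + 1 + 1 + 0 = 4.
(This is the classic 6-queens count.)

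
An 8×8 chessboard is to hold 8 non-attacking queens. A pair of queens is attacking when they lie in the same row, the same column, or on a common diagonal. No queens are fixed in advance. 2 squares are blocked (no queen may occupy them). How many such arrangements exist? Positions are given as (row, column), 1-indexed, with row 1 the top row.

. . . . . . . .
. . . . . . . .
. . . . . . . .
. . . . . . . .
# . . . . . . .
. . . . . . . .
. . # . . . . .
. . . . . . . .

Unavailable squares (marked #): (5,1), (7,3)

Branch on row 1: col 1 → 4; col 2 → 4; col 3 → 12; col 4 → 7; col 5 → 15; col 6 → 12; col 7 → 4; col 8 → 2.
Sum: 4 + 4 + 12 + 7 + 15 + 12 + 4 + 2 = 60.

60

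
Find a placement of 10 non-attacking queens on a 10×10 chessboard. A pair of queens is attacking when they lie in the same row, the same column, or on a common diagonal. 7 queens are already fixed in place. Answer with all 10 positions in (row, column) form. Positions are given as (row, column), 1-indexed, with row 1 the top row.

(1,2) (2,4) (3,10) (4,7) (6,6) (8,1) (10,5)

(1,2) (2,4) (3,10) (4,7) (5,9) (6,6) (7,3) (8,1) (9,8) (10,5)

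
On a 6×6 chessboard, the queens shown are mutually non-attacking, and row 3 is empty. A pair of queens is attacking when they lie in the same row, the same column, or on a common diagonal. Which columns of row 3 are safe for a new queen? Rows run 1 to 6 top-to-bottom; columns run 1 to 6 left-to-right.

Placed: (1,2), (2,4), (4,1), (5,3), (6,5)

(1,2) attacks row 3 at column 2 and diagonals 4.
(2,4) attacks row 3 at column 4 and diagonals 3, 5.
(4,1) attacks row 3 at column 1 and diagonals 2.
(5,3) attacks row 3 at column 3 and diagonals 1, 5.
(6,5) attacks row 3 at column 5 and diagonals 2.
Attacked columns: {1, 2, 3, 4, 5}. Safe: {6}.

columns 6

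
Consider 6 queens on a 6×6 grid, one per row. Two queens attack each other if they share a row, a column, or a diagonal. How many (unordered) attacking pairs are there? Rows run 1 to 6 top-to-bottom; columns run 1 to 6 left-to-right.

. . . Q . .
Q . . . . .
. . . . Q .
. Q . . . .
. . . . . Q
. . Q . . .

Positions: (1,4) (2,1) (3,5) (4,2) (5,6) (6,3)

0

All columns are distinct and no two queens satisfy |Δrow| = |Δcol|, so no pair attacks.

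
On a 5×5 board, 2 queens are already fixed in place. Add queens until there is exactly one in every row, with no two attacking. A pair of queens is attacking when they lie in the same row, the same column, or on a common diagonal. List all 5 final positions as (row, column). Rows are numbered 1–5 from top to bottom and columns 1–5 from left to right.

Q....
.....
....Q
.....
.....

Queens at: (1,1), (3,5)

(1,1) (2,3) (3,5) (4,2) (5,4)

Row 2: attacked by (1,1)→{1,2}; (3,5)→{4,5}. Safe: 3. Place at column 3.
Row 4: attacked by (1,1)→{1,4}; (2,3)→{1,3,5}; (3,5)→{4,5}. Safe: 2. Place at column 2.
Row 5: attacked by (1,1)→{1,5}; (2,3)→{3}; (3,5)→{3,5}; (4,2)→{1,2,3}. Safe: 4. Place at column 4.
Columns [1, 3, 5, 2, 4], r−c [0, -1, -2, 2, 1], r+c [2, 5, 8, 6, 9] are all distinct, so no two queens attack.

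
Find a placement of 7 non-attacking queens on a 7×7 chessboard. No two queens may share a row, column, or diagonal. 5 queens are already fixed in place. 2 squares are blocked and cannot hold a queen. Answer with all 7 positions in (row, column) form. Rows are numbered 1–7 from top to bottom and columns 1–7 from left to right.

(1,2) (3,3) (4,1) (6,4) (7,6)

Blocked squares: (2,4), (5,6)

Row 2: attacked by (1,2)→{1,2,3}; (3,3)→{2,3,4}; (4,1)→{1,3}; (6,4)→{4}; (7,6)→{1,6}. Blocked: 4. Safe: 5, 7. Place at column 5.
Row 5: attacked by (1,2)→{2,6}; (2,5)→{2,5}; (3,3)→{1,3,5}; (4,1)→{1,2}; (6,4)→{3,4,5}; (7,6)→{4,6}. Blocked: 6. Safe: 7. Place at column 7.
Columns [2, 5, 3, 1, 7, 4, 6], r−c [-1, -3, 0, 3, -2, 2, 1], r+c [3, 7, 6, 5, 12, 10, 13] are all distinct, so no two queens attack.

(1,2) (2,5) (3,3) (4,1) (5,7) (6,4) (7,6)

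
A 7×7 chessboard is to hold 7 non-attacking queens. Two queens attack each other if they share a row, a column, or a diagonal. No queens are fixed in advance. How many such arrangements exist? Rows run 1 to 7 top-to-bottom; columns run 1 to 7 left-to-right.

Branch on row 1: col 1 → 4; col 2 → 7; col 3 → 6; col 4 → 6; col 5 → 6; col 6 → 7; col 7 → 4.
Sum: 4 + 7 + 6 + 6 + 6 + 7 + 4 = 40.
(This is the classic 7-queens count.)

40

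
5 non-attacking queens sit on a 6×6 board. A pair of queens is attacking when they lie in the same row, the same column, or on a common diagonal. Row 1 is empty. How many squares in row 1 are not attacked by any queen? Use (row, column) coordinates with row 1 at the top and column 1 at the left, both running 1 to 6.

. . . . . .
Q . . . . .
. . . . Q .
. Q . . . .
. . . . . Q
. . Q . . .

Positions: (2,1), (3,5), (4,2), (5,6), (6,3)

1

(2,1) attacks row 1 at column 1 and diagonals 2.
(3,5) attacks row 1 at column 5 and diagonals 3.
(4,2) attacks row 1 at column 2 and diagonals 5.
(5,6) attacks row 1 at column 6 and diagonals 2.
(6,3) attacks row 1 at column 3.
Attacked columns: {1, 2, 3, 5, 6}. Safe: {4}.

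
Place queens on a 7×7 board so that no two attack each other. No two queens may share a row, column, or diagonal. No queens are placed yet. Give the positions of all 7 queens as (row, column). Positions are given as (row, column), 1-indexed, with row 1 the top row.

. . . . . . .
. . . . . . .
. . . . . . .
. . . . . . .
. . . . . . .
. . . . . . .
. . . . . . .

Row 1: Safe: 1, 2, 3, 4, 5, 6, 7. Place at column 3.
Row 2: attacked by (1,3)→{2,3,4}. Safe: 1, 5, 6, 7. Place at column 7.
Row 3: attacked by (1,3)→{1,3,5}; (2,7)→{6,7}. Safe: 2, 4. Place at column 2.
Row 4: attacked by (1,3)→{3,6}; (2,7)→{5,7}; (3,2)→{1,2,3}. Safe: 4. Place at column 4.
Row 5: attacked by (1,3)→{3,7}; (2,7)→{4,7}; (3,2)→{2,4}; (4,4)→{3,4,5}. Safe: 1, 6. Place at column 6.
Row 6: attacked by (1,3)→{3}; (2,7)→{3,7}; (3,2)→{2,5}; (4,4)→{2,4,6}; (5,6)→{5,6,7}. Safe: 1. Place at column 1.
Row 7: attacked by (1,3)→{3}; (2,7)→{2,7}; (3,2)→{2,6}; (4,4)→{1,4,7}; (5,6)→{4,6}; (6,1)→{1,2}. Safe: 5. Place at column 5.
Columns [3, 7, 2, 4, 6, 1, 5], r−c [-2, -5, 1, 0, -1, 5, 2], r+c [4, 9, 5, 8, 11, 7, 12] are all distinct, so no two queens attack.

(1,3) (2,7) (3,2) (4,4) (5,6) (6,1) (7,5)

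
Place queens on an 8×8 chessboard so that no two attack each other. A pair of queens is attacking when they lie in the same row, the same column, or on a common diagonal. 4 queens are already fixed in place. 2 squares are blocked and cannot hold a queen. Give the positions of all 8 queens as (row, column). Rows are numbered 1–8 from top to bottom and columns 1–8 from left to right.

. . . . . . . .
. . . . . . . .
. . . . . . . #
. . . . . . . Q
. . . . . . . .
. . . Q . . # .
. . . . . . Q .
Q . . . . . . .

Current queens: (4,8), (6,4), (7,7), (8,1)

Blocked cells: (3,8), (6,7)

(1,3) (2,5) (3,2) (4,8) (5,6) (6,4) (7,7) (8,1)

Row 1: attacked by (4,8)→{5,8}; (6,4)→{4}; (7,7)→{1,7}; (8,1)→{1,8}. Safe: 2, 3, 6. Place at column 3.
Row 2: attacked by (1,3)→{2,3,4}; (4,8)→{6,8}; (6,4)→{4,8}; (7,7)→{2,7}; (8,1)→{1,7}. Safe: 5. Place at column 5.
Row 3: attacked by (1,3)→{1,3,5}; (2,5)→{4,5,6}; (4,8)→{7,8}; (6,4)→{1,4,7}; (7,7)→{3,7}; (8,1)→{1,6}. Blocked: 8. Safe: 2. Place at column 2.
Row 5: attacked by (1,3)→{3,7}; (2,5)→{2,5,8}; (3,2)→{2,4}; (4,8)→{7,8}; (6,4)→{3,4,5}; (7,7)→{5,7}; (8,1)→{1,4}. Safe: 6. Place at column 6.
Columns [3, 5, 2, 8, 6, 4, 7, 1], r−c [-2, -3, 1, -4, -1, 2, 0, 7], r+c [4, 7, 5, 12, 11, 10, 14, 9] are all distinct, so no two queens attack.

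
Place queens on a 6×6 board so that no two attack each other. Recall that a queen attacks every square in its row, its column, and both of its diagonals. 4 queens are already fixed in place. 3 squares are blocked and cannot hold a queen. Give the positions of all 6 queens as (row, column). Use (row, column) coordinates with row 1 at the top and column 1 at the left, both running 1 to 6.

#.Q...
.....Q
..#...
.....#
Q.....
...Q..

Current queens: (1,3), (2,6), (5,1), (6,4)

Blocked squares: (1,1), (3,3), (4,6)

Row 3: attacked by (1,3)→{1,3,5}; (2,6)→{5,6}; (5,1)→{1,3}; (6,4)→{1,4}. Blocked: 3. Safe: 2. Place at column 2.
Row 4: attacked by (1,3)→{3,6}; (2,6)→{4,6}; (3,2)→{1,2,3}; (5,1)→{1,2}; (6,4)→{2,4,6}. Blocked: 6. Safe: 5. Place at column 5.
Columns [3, 6, 2, 5, 1, 4], r−c [-2, -4, 1, -1, 4, 2], r+c [4, 8, 5, 9, 6, 10] are all distinct, so no two queens attack.

(1,3) (2,6) (3,2) (4,5) (5,1) (6,4)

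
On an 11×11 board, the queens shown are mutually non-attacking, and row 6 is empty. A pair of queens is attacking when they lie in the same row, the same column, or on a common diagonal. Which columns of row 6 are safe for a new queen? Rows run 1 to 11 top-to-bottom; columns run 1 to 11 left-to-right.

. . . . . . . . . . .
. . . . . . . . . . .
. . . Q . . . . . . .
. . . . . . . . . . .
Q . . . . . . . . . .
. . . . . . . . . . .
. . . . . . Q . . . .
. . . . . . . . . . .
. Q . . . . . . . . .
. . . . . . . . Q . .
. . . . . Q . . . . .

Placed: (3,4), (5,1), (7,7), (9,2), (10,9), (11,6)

columns 3, 10

(3,4) attacks row 6 at column 4 and diagonals 1, 7.
(5,1) attacks row 6 at column 1 and diagonals 2.
(7,7) attacks row 6 at column 7 and diagonals 6, 8.
(9,2) attacks row 6 at column 2 and diagonals 5.
(10,9) attacks row 6 at column 9 and diagonals 5.
(11,6) attacks row 6 at column 6 and diagonals 1, 11.
Attacked columns: {1, 2, 4, 5, 6, 7, 8, 9, 11}. Safe: {3, 10}.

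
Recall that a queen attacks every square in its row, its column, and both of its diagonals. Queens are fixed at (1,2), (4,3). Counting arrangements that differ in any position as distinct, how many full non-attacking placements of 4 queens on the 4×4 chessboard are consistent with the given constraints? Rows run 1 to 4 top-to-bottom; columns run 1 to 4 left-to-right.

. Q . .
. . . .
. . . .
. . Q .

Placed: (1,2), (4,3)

1

Branch on row 2: col 4 → 1.
Sum: 1 = 1.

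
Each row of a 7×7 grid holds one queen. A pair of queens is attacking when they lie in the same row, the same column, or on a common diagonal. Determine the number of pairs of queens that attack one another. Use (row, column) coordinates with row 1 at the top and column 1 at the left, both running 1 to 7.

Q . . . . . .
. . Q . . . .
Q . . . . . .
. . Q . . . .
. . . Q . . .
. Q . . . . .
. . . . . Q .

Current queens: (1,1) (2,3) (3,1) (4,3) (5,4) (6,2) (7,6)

5

Same column: (1,1)–(3,1) (column 1); (2,3)–(4,3) (column 3).
Same diagonal: (4,3)–(5,4) (|4−5| = |3−4| = 1); (4,3)–(7,6) (|4−7| = |3−6| = 3); (5,4)–(7,6) (|5−7| = |4−6| = 2).
Total attacking pairs: 5.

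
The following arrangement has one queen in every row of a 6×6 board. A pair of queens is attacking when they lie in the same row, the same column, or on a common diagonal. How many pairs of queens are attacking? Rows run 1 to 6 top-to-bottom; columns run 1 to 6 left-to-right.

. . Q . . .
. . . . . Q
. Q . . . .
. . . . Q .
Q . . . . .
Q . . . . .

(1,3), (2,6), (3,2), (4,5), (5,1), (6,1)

1

Same column: (5,1)–(6,1) (column 1).
Total attacking pairs: 1.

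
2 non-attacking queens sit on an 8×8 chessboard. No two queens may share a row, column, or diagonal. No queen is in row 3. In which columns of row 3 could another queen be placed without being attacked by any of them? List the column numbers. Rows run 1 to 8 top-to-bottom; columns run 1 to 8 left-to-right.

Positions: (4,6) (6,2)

(4,6) attacks row 3 at column 6 and diagonals 5, 7.
(6,2) attacks row 3 at column 2 and diagonals 5.
Attacked columns: {2, 5, 6, 7}. Safe: {1, 3, 4, 8}.

columns 1, 3, 4, 8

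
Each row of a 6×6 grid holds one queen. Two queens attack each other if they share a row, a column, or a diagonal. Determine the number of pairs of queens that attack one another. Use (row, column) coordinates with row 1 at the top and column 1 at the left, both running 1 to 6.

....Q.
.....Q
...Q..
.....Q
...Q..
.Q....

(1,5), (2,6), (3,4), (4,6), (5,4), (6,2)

4

Same column: (2,6)–(4,6) (column 6); (3,4)–(5,4) (column 4).
Same diagonal: (1,5)–(2,6) (|1−2| = |5−6| = 1); (2,6)–(6,2) (|2−6| = |6−2| = 4).
Total attacking pairs: 4.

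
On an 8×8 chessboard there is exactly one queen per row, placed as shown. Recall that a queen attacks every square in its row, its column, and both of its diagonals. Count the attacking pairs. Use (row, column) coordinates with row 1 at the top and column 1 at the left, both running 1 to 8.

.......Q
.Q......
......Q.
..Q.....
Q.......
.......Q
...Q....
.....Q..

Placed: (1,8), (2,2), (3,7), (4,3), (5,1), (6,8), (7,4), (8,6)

Same column: (1,8)–(6,8) (column 8).
Same diagonal: (6,8)–(8,6) (|6−8| = |8−6| = 2).
Total attacking pairs: 2.

2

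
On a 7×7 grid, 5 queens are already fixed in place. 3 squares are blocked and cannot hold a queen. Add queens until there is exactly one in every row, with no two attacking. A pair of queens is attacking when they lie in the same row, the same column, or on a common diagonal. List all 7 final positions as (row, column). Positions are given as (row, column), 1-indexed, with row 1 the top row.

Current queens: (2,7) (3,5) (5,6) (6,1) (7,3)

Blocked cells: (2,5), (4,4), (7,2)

(1,4) (2,7) (3,5) (4,2) (5,6) (6,1) (7,3)

Row 1: attacked by (2,7)→{6,7}; (3,5)→{3,5,7}; (5,6)→{2,6}; (6,1)→{1,6}; (7,3)→{3}. Safe: 4. Place at column 4.
Row 4: attacked by (1,4)→{1,4,7}; (2,7)→{5,7}; (3,5)→{4,5,6}; (5,6)→{5,6,7}; (6,1)→{1,3}; (7,3)→{3,6}. Blocked: 4. Safe: 2. Place at column 2.
Columns [4, 7, 5, 2, 6, 1, 3], r−c [-3, -5, -2, 2, -1, 5, 4], r+c [5, 9, 8, 6, 11, 7, 10] are all distinct, so no two queens attack.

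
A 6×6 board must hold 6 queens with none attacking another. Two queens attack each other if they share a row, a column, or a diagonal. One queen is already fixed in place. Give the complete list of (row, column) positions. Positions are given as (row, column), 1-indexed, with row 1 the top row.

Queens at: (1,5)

Row 2: attacked by (1,5)→{4,5,6}. Safe: 1, 2, 3. Place at column 3.
Row 3: attacked by (1,5)→{3,5}; (2,3)→{2,3,4}. Safe: 1, 6. Place at column 1.
Row 4: attacked by (1,5)→{2,5}; (2,3)→{1,3,5}; (3,1)→{1,2}. Safe: 4, 6. Place at column 6.
Row 5: attacked by (1,5)→{1,5}; (2,3)→{3,6}; (3,1)→{1,3}; (4,6)→{5,6}. Safe: 2, 4. Place at column 4.
Row 6: attacked by (1,5)→{5}; (2,3)→{3}; (3,1)→{1,4}; (4,6)→{4,6}; (5,4)→{3,4,5}. Safe: 2. Place at column 2.
Columns [5, 3, 1, 6, 4, 2], r−c [-4, -1, 2, -2, 1, 4], r+c [6, 5, 4, 10, 9, 8] are all distinct, so no two queens attack.

(1,5) (2,3) (3,1) (4,6) (5,4) (6,2)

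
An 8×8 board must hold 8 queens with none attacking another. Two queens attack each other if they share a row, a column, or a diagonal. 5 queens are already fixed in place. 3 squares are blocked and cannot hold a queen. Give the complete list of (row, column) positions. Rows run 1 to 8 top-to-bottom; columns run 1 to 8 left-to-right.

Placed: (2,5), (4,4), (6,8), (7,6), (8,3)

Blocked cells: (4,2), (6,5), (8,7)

Row 1: attacked by (2,5)→{4,5,6}; (4,4)→{1,4,7}; (6,8)→{3,8}; (7,6)→{6}; (8,3)→{3}. Safe: 2. Place at column 2.
Row 3: attacked by (1,2)→{2,4}; (2,5)→{4,5,6}; (4,4)→{3,4,5}; (6,8)→{5,8}; (7,6)→{2,6}; (8,3)→{3,8}. Safe: 1, 7. Place at column 7.
Row 5: attacked by (1,2)→{2,6}; (2,5)→{2,5,8}; (3,7)→{5,7}; (4,4)→{3,4,5}; (6,8)→{7,8}; (7,6)→{4,6,8}; (8,3)→{3,6}. Safe: 1. Place at column 1.
Columns [2, 5, 7, 4, 1, 8, 6, 3], r−c [-1, -3, -4, 0, 4, -2, 1, 5], r+c [3, 7, 10, 8, 6, 14, 13, 11] are all distinct, so no two queens attack.

(1,2) (2,5) (3,7) (4,4) (5,1) (6,8) (7,6) (8,3)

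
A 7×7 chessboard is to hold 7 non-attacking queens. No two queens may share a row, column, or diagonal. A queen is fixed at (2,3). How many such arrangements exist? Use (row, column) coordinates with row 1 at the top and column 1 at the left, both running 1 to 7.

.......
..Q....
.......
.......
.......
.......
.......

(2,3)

Branch on row 1: col 1 → 1; col 5 → 1; col 6 → 3; col 7 → 1.
Sum: 1 + 1 + 3 + 1 = 6.

6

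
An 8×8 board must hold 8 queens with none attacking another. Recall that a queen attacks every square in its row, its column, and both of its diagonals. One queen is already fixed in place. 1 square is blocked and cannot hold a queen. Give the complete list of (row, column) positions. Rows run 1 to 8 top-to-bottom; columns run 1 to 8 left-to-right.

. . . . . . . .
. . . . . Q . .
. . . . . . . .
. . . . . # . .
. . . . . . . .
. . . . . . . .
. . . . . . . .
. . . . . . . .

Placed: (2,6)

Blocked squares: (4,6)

(1,1) (2,6) (3,8) (4,3) (5,7) (6,4) (7,2) (8,5)

Row 1: attacked by (2,6)→{5,6,7}. Safe: 1, 2, 3, 4, 8. Place at column 1.
Row 3: attacked by (1,1)→{1,3}; (2,6)→{5,6,7}. Safe: 2, 4, 8. Place at column 8.
Row 4: attacked by (1,1)→{1,4}; (2,6)→{4,6,8}; (3,8)→{7,8}. Blocked: 6. Safe: 2, 3, 5. Place at column 3.
Row 5: attacked by (1,1)→{1,5}; (2,6)→{3,6}; (3,8)→{6,8}; (4,3)→{2,3,4}. Safe: 7. Place at column 7.
Row 6: attacked by (1,1)→{1,6}; (2,6)→{2,6}; (3,8)→{5,8}; (4,3)→{1,3,5}; (5,7)→{6,7,8}. Safe: 4. Place at column 4.
Row 7: attacked by (1,1)→{1,7}; (2,6)→{1,6}; (3,8)→{4,8}; (4,3)→{3,6}; (5,7)→{5,7}; (6,4)→{3,4,5}. Safe: 2. Place at column 2.
Row 8: attacked by (1,1)→{1,8}; (2,6)→{6}; (3,8)→{3,8}; (4,3)→{3,7}; (5,7)→{4,7}; (6,4)→{2,4,6}; (7,2)→{1,2,3}. Safe: 5. Place at column 5.
Columns [1, 6, 8, 3, 7, 4, 2, 5], r−c [0, -4, -5, 1, -2, 2, 5, 3], r+c [2, 8, 11, 7, 12, 10, 9, 13] are all distinct, so no two queens attack.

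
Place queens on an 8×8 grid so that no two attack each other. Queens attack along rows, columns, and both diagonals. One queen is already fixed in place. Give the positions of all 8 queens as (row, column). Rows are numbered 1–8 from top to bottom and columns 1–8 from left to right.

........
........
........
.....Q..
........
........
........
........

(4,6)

(1,1) (2,5) (3,8) (4,6) (5,3) (6,7) (7,2) (8,4)

Row 1: attacked by (4,6)→{3,6}. Safe: 1, 2, 4, 5, 7, 8. Place at column 1.
Row 2: attacked by (1,1)→{1,2}; (4,6)→{4,6,8}. Safe: 3, 5, 7. Place at column 5.
Row 3: attacked by (1,1)→{1,3}; (2,5)→{4,5,6}; (4,6)→{5,6,7}. Safe: 2, 8. Place at column 8.
Row 5: attacked by (1,1)→{1,5}; (2,5)→{2,5,8}; (3,8)→{6,8}; (4,6)→{5,6,7}. Safe: 3, 4. Place at column 3.
Row 6: attacked by (1,1)→{1,6}; (2,5)→{1,5}; (3,8)→{5,8}; (4,6)→{4,6,8}; (5,3)→{2,3,4}. Safe: 7. Place at column 7.
Row 7: attacked by (1,1)→{1,7}; (2,5)→{5}; (3,8)→{4,8}; (4,6)→{3,6}; (5,3)→{1,3,5}; (6,7)→{6,7,8}. Safe: 2. Place at column 2.
Row 8: attacked by (1,1)→{1,8}; (2,5)→{5}; (3,8)→{3,8}; (4,6)→{2,6}; (5,3)→{3,6}; (6,7)→{5,7}; (7,2)→{1,2,3}. Safe: 4. Place at column 4.
Columns [1, 5, 8, 6, 3, 7, 2, 4], r−c [0, -3, -5, -2, 2, -1, 5, 4], r+c [2, 7, 11, 10, 8, 13, 9, 12] are all distinct, so no two queens attack.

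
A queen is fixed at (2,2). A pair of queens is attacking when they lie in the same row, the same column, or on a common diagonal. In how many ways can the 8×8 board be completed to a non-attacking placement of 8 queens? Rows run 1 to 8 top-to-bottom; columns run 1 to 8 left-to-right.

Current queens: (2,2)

16

Branch on row 1: col 4 → 6; col 5 → 4; col 6 → 2; col 7 → 2; col 8 → 2.
Sum: 6 + 4 + 2 + 2 + 2 = 16.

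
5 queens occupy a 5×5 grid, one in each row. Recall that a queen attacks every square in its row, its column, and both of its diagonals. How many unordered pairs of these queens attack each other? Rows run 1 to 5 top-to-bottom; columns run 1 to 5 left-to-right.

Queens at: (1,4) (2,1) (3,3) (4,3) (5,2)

Same column: (3,3)–(4,3) (column 3).
Same diagonal: (2,1)–(4,3) (|2−4| = |1−3| = 2); (4,3)–(5,2) (|4−5| = |3−2| = 1).
Total attacking pairs: 3.

3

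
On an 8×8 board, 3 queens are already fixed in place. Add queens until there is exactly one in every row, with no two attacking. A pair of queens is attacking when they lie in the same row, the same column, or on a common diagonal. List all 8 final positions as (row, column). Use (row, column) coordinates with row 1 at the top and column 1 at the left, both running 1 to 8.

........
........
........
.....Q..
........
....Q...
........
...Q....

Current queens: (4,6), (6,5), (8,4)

Row 1: attacked by (4,6)→{3,6}; (6,5)→{5}; (8,4)→{4}. Safe: 1, 2, 7, 8. Place at column 8.
Row 2: attacked by (1,8)→{7,8}; (4,6)→{4,6,8}; (6,5)→{1,5}; (8,4)→{4}. Safe: 2, 3. Place at column 3.
Row 3: attacked by (1,8)→{6,8}; (2,3)→{2,3,4}; (4,6)→{5,6,7}; (6,5)→{2,5,8}; (8,4)→{4}. Safe: 1. Place at column 1.
Row 5: attacked by (1,8)→{4,8}; (2,3)→{3,6}; (3,1)→{1,3}; (4,6)→{5,6,7}; (6,5)→{4,5,6}; (8,4)→{1,4,7}. Safe: 2. Place at column 2.
Row 7: attacked by (1,8)→{2,8}; (2,3)→{3,8}; (3,1)→{1,5}; (4,6)→{3,6}; (5,2)→{2,4}; (6,5)→{4,5,6}; (8,4)→{3,4,5}. Safe: 7. Place at column 7.
Columns [8, 3, 1, 6, 2, 5, 7, 4], r−c [-7, -1, 2, -2, 3, 1, 0, 4], r+c [9, 5, 4, 10, 7, 11, 14, 12] are all distinct, so no two queens attack.

(1,8) (2,3) (3,1) (4,6) (5,2) (6,5) (7,7) (8,4)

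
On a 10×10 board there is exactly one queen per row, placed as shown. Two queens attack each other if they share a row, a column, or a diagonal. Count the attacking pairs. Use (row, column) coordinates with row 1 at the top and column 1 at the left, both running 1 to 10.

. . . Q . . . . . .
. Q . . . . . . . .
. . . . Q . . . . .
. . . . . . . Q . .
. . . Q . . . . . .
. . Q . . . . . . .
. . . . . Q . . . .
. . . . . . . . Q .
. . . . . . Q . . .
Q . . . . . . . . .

3

Same column: (1,4)–(5,4) (column 4).
Same diagonal: (5,4)–(6,3) (|5−6| = |4−3| = 1); (5,4)–(7,6) (|5−7| = |4−6| = 2).
Total attacking pairs: 3.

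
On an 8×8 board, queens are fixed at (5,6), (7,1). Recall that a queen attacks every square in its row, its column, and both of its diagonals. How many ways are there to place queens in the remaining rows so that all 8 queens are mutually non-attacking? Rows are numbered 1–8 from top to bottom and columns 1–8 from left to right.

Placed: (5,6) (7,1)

2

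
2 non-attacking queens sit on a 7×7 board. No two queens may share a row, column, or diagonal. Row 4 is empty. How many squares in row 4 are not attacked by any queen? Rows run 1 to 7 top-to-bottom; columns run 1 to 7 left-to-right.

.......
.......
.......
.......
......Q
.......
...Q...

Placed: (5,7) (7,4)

(5,7) attacks row 4 at column 7 and diagonals 6.
(7,4) attacks row 4 at column 4 and diagonals 1, 7.
Attacked columns: {1, 4, 6, 7}. Safe: {2, 3, 5}.

3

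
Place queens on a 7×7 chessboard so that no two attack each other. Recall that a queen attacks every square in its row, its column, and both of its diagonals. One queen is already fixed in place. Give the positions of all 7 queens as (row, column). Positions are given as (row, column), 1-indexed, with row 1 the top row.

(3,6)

Row 1: attacked by (3,6)→{4,6}. Safe: 1, 2, 3, 5, 7. Place at column 3.
Row 2: attacked by (1,3)→{2,3,4}; (3,6)→{5,6,7}. Safe: 1. Place at column 1.
Row 4: attacked by (1,3)→{3,6}; (2,1)→{1,3}; (3,6)→{5,6,7}. Safe: 2, 4. Place at column 2.
Row 5: attacked by (1,3)→{3,7}; (2,1)→{1,4}; (3,6)→{4,6}; (4,2)→{1,2,3}. Safe: 5. Place at column 5.
Row 6: attacked by (1,3)→{3}; (2,1)→{1,5}; (3,6)→{3,6}; (4,2)→{2,4}; (5,5)→{4,5,6}. Safe: 7. Place at column 7.
Row 7: attacked by (1,3)→{3}; (2,1)→{1,6}; (3,6)→{2,6}; (4,2)→{2,5}; (5,5)→{3,5,7}; (6,7)→{6,7}. Safe: 4. Place at column 4.
Columns [3, 1, 6, 2, 5, 7, 4], r−c [-2, 1, -3, 2, 0, -1, 3], r+c [4, 3, 9, 6, 10, 13, 11] are all distinct, so no two queens attack.

(1,3) (2,1) (3,6) (4,2) (5,5) (6,7) (7,4)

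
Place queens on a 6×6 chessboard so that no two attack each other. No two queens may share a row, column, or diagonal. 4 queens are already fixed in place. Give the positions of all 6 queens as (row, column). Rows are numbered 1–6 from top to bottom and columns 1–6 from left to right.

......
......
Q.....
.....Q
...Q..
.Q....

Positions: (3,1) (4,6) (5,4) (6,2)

Row 1: attacked by (3,1)→{1,3}; (4,6)→{3,6}; (5,4)→{4}; (6,2)→{2}. Safe: 5. Place at column 5.
Row 2: attacked by (1,5)→{4,5,6}; (3,1)→{1,2}; (4,6)→{4,6}; (5,4)→{1,4}; (6,2)→{2,6}. Safe: 3. Place at column 3.
Columns [5, 3, 1, 6, 4, 2], r−c [-4, -1, 2, -2, 1, 4], r+c [6, 5, 4, 10, 9, 8] are all distinct, so no two queens attack.

(1,5) (2,3) (3,1) (4,6) (5,4) (6,2)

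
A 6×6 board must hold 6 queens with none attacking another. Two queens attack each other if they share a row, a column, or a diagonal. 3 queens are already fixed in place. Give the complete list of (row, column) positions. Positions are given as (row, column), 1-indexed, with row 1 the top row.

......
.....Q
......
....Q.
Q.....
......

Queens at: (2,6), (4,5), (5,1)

Row 1: attacked by (2,6)→{5,6}; (4,5)→{2,5}; (5,1)→{1,5}. Safe: 3, 4. Place at column 3.
Row 3: attacked by (1,3)→{1,3,5}; (2,6)→{5,6}; (4,5)→{4,5,6}; (5,1)→{1,3}. Safe: 2. Place at column 2.
Row 6: attacked by (1,3)→{3}; (2,6)→{2,6}; (3,2)→{2,5}; (4,5)→{3,5}; (5,1)→{1,2}. Safe: 4. Place at column 4.
Columns [3, 6, 2, 5, 1, 4], r−c [-2, -4, 1, -1, 4, 2], r+c [4, 8, 5, 9, 6, 10] are all distinct, so no two queens attack.

(1,3) (2,6) (3,2) (4,5) (5,1) (6,4)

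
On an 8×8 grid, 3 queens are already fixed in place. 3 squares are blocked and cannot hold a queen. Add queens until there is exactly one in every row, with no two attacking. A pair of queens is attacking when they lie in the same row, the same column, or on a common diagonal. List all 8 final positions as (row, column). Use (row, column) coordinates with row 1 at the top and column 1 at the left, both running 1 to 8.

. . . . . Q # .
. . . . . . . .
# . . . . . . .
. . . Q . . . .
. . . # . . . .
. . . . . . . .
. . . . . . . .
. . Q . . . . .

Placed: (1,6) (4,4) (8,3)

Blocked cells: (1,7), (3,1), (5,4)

Row 2: attacked by (1,6)→{5,6,7}; (4,4)→{2,4,6}; (8,3)→{3}. Safe: 1, 8. Place at column 8.
Row 3: attacked by (1,6)→{4,6,8}; (2,8)→{7,8}; (4,4)→{3,4,5}; (8,3)→{3,8}. Blocked: 1. Safe: 2. Place at column 2.
Row 5: attacked by (1,6)→{2,6}; (2,8)→{5,8}; (3,2)→{2,4}; (4,4)→{3,4,5}; (8,3)→{3,6}. Blocked: 4. Safe: 1, 7. Place at column 1.
Row 6: attacked by (1,6)→{1,6}; (2,8)→{4,8}; (3,2)→{2,5}; (4,4)→{2,4,6}; (5,1)→{1,2}; (8,3)→{1,3,5}. Safe: 7. Place at column 7.
Row 7: attacked by (1,6)→{6}; (2,8)→{3,8}; (3,2)→{2,6}; (4,4)→{1,4,7}; (5,1)→{1,3}; (6,7)→{6,7,8}; (8,3)→{2,3,4}. Safe: 5. Place at column 5.
Columns [6, 8, 2, 4, 1, 7, 5, 3], r−c [-5, -6, 1, 0, 4, -1, 2, 5], r+c [7, 10, 5, 8, 6, 13, 12, 11] are all distinct, so no two queens attack.

(1,6) (2,8) (3,2) (4,4) (5,1) (6,7) (7,5) (8,3)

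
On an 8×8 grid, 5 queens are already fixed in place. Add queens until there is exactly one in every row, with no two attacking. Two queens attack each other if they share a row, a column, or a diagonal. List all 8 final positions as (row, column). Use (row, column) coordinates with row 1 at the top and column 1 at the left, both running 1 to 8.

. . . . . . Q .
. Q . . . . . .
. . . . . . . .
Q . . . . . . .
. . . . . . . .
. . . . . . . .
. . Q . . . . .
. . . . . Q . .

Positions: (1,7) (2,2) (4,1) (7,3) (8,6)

Row 3: attacked by (1,7)→{5,7}; (2,2)→{1,2,3}; (4,1)→{1,2}; (7,3)→{3,7}; (8,6)→{1,6}. Safe: 4, 8. Place at column 4.
Row 5: attacked by (1,7)→{3,7}; (2,2)→{2,5}; (3,4)→{2,4,6}; (4,1)→{1,2}; (7,3)→{1,3,5}; (8,6)→{3,6}. Safe: 8. Place at column 8.
Row 6: attacked by (1,7)→{2,7}; (2,2)→{2,6}; (3,4)→{1,4,7}; (4,1)→{1,3}; (5,8)→{7,8}; (7,3)→{2,3,4}; (8,6)→{4,6,8}. Safe: 5. Place at column 5.
Columns [7, 2, 4, 1, 8, 5, 3, 6], r−c [-6, 0, -1, 3, -3, 1, 4, 2], r+c [8, 4, 7, 5, 13, 11, 10, 14] are all distinct, so no two queens attack.

(1,7) (2,2) (3,4) (4,1) (5,8) (6,5) (7,3) (8,6)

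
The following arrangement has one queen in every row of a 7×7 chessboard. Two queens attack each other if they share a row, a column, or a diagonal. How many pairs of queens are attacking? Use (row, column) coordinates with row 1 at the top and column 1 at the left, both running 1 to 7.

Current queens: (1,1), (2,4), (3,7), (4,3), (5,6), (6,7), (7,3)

4

Same column: (3,7)–(6,7) (column 7); (4,3)–(7,3) (column 3).
Same diagonal: (3,7)–(7,3) (|3−7| = |7−3| = 4); (5,6)–(6,7) (|5−6| = |6−7| = 1).
Total attacking pairs: 4.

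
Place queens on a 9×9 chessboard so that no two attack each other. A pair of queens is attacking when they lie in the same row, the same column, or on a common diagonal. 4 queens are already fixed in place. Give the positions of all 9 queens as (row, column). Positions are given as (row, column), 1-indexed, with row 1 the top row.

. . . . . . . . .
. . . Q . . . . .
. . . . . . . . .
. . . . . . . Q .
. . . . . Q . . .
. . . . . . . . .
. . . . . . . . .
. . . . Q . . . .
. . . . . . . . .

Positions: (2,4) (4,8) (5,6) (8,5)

(1,7) (2,4) (3,2) (4,8) (5,6) (6,1) (7,3) (8,5) (9,9)

Row 1: attacked by (2,4)→{3,4,5}; (4,8)→{5,8}; (5,6)→{2,6}; (8,5)→{5}. Safe: 1, 7, 9. Place at column 7.
Row 3: attacked by (1,7)→{5,7,9}; (2,4)→{3,4,5}; (4,8)→{7,8,9}; (5,6)→{4,6,8}; (8,5)→{5}. Safe: 1, 2. Place at column 2.
Row 6: attacked by (1,7)→{2,7}; (2,4)→{4,8}; (3,2)→{2,5}; (4,8)→{6,8}; (5,6)→{5,6,7}; (8,5)→{3,5,7}. Safe: 1, 9. Place at column 1.
Row 7: attacked by (1,7)→{1,7}; (2,4)→{4,9}; (3,2)→{2,6}; (4,8)→{5,8}; (5,6)→{4,6,8}; (6,1)→{1,2}; (8,5)→{4,5,6}. Safe: 3. Place at column 3.
Row 9: attacked by (1,7)→{7}; (2,4)→{4}; (3,2)→{2,8}; (4,8)→{3,8}; (5,6)→{2,6}; (6,1)→{1,4}; (7,3)→{1,3,5}; (8,5)→{4,5,6}. Safe: 9. Place at column 9.
Columns [7, 4, 2, 8, 6, 1, 3, 5, 9], r−c [-6, -2, 1, -4, -1, 5, 4, 3, 0], r+c [8, 6, 5, 12, 11, 7, 10, 13, 18] are all distinct, so no two queens attack.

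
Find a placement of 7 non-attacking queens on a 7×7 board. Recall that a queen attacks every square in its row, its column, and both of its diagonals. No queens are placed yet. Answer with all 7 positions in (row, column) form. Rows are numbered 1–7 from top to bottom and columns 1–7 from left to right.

(1,1) (2,6) (3,4) (4,2) (5,7) (6,5) (7,3)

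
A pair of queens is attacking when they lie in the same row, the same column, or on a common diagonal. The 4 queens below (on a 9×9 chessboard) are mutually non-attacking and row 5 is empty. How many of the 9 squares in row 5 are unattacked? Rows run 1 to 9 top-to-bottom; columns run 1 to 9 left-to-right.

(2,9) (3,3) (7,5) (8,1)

(2,9) attacks row 5 at column 9 and diagonals 6.
(3,3) attacks row 5 at column 3 and diagonals 1, 5.
(7,5) attacks row 5 at column 5 and diagonals 3, 7.
(8,1) attacks row 5 at column 1 and diagonals 4.
Attacked columns: {1, 3, 4, 5, 6, 7, 9}. Safe: {2, 8}.

2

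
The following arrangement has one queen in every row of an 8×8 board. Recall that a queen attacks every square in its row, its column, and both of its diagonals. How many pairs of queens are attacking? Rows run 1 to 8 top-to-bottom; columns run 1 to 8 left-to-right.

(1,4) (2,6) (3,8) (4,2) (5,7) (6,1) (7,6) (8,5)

Same column: (2,6)–(7,6) (column 6).
Same diagonal: (7,6)–(8,5) (|7−8| = |6−5| = 1).
Total attacking pairs: 2.

2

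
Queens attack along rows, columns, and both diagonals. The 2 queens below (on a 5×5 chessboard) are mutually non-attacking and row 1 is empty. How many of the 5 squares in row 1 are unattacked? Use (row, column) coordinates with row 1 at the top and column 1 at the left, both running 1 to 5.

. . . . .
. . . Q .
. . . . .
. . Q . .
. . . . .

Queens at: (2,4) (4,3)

(2,4) attacks row 1 at column 4 and diagonals 3, 5.
(4,3) attacks row 1 at column 3.
Attacked columns: {3, 4, 5}. Safe: {1, 2}.

2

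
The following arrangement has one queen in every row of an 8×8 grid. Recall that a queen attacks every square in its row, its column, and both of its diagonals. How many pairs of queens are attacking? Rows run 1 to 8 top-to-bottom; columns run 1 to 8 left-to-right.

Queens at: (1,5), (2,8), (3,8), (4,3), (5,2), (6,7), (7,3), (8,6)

4

Same column: (2,8)–(3,8) (column 8); (4,3)–(7,3) (column 3).
Same diagonal: (2,8)–(7,3) (|2−7| = |8−3| = 5); (4,3)–(5,2) (|4−5| = |3−2| = 1).
Total attacking pairs: 4.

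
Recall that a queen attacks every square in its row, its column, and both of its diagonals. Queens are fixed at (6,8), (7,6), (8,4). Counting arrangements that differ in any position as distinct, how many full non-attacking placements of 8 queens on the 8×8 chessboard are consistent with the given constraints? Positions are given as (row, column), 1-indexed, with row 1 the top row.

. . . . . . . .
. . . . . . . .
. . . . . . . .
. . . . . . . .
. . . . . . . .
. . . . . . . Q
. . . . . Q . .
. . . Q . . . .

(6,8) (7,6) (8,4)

2

Branch on row 1: col 1 → 0; col 2 → 1; col 5 → 1; col 7 → 0.
Sum: 0 + 1 + 1 + 0 = 2.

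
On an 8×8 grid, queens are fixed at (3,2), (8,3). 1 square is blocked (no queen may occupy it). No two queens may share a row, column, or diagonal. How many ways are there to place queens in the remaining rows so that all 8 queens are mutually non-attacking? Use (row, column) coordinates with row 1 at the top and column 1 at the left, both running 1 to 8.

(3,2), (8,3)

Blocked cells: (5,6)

2

Branch on row 1: col 1 → 0; col 5 → 0; col 6 → 2; col 7 → 0; col 8 → 0.
Sum: 0 + 0 + 2 + 0 + 0 = 2.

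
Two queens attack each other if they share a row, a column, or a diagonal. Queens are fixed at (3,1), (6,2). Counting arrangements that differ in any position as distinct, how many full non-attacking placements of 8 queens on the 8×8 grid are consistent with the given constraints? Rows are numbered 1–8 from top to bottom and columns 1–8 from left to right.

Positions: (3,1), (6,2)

8

Branch on row 1: col 4 → 3; col 5 → 1; col 6 → 3; col 8 → 1.
Sum: 3 + 1 + 3 + 1 = 8.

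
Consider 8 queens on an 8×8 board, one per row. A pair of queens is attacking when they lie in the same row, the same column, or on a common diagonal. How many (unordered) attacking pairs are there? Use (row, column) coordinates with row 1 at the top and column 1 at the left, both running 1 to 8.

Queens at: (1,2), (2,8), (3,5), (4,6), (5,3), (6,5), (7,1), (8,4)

Same column: (3,5)–(6,5) (column 5).
Same diagonal: (2,8)–(4,6) (|2−4| = |8−6| = 2); (3,5)–(4,6) (|3−4| = |5−6| = 1); (3,5)–(5,3) (|3−5| = |5−3| = 2); (3,5)–(7,1) (|3−7| = |5−1| = 4); (5,3)–(7,1) (|5−7| = |3−1| = 2).
Total attacking pairs: 6.

6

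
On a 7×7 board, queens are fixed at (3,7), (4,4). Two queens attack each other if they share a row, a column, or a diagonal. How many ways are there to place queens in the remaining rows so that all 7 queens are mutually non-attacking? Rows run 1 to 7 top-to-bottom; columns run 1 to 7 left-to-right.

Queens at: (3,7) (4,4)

2

Branch on row 1: col 2 → 1; col 3 → 0; col 6 → 1.
Sum: 1 + 0 + 1 = 2.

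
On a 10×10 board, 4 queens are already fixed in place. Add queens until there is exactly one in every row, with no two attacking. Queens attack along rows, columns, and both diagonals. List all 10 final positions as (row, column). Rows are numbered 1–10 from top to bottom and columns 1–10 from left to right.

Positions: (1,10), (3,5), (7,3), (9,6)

(1,10) (2,7) (3,5) (4,2) (5,8) (6,1) (7,3) (8,9) (9,6) (10,4)

Row 2: attacked by (1,10)→{9,10}; (3,5)→{4,5,6}; (7,3)→{3,8}; (9,6)→{6}. Safe: 1, 2, 7. Place at column 7.
Row 4: attacked by (1,10)→{7,10}; (2,7)→{5,7,9}; (3,5)→{4,5,6}; (7,3)→{3,6}; (9,6)→{1,6}. Safe: 2, 8. Place at column 2.
Row 5: attacked by (1,10)→{6,10}; (2,7)→{4,7,10}; (3,5)→{3,5,7}; (4,2)→{1,2,3}; (7,3)→{1,3,5}; (9,6)→{2,6,10}. Safe: 8, 9. Place at column 8.
Row 6: attacked by (1,10)→{5,10}; (2,7)→{3,7}; (3,5)→{2,5,8}; (4,2)→{2,4}; (5,8)→{7,8,9}; (7,3)→{2,3,4}; (9,6)→{3,6,9}. Safe: 1. Place at column 1.
Row 8: attacked by (1,10)→{3,10}; (2,7)→{1,7}; (3,5)→{5,10}; (4,2)→{2,6}; (5,8)→{5,8}; (6,1)→{1,3}; (7,3)→{2,3,4}; (9,6)→{5,6,7}. Safe: 9. Place at column 9.
Row 10: attacked by (1,10)→{1,10}; (2,7)→{7}; (3,5)→{5}; (4,2)→{2,8}; (5,8)→{3,8}; (6,1)→{1,5}; (7,3)→{3,6}; (8,9)→{7,9}; (9,6)→{5,6,7}. Safe: 4. Place at column 4.
Columns [10, 7, 5, 2, 8, 1, 3, 9, 6, 4], r−c [-9, -5, -2, 2, -3, 5, 4, -1, 3, 6], r+c [11, 9, 8, 6, 13, 7, 10, 17, 15, 14] are all distinct, so no two queens attack.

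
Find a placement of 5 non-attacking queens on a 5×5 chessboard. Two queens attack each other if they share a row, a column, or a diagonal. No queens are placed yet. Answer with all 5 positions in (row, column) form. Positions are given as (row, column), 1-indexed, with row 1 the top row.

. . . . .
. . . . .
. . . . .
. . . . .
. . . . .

(1,1) (2,3) (3,5) (4,2) (5,4)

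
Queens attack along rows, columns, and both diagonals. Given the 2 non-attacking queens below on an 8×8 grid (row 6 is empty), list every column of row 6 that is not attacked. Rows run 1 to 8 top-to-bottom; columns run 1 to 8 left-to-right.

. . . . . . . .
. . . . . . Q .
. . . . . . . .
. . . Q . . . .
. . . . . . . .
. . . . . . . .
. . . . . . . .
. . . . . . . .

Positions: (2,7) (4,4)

columns 1, 5, 8

(2,7) attacks row 6 at column 7 and diagonals 3.
(4,4) attacks row 6 at column 4 and diagonals 2, 6.
Attacked columns: {2, 3, 4, 6, 7}. Safe: {1, 5, 8}.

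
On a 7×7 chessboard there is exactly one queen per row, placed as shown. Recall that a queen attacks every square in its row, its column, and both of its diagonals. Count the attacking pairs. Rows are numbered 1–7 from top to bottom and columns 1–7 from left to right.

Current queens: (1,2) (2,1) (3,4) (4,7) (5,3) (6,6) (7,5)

Same diagonal: (1,2)–(2,1) (|1−2| = |2−1| = 1); (1,2)–(3,4) (|1−3| = |2−4| = 2); (5,3)–(7,5) (|5−7| = |3−5| = 2); (6,6)–(7,5) (|6−7| = |6−5| = 1).
Total attacking pairs: 4.

4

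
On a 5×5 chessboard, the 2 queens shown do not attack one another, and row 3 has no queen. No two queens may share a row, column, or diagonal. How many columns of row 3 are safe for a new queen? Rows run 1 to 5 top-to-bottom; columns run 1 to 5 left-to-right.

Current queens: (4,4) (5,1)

1

(4,4) attacks row 3 at column 4 and diagonals 3, 5.
(5,1) attacks row 3 at column 1 and diagonals 3.
Attacked columns: {1, 3, 4, 5}. Safe: {2}.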